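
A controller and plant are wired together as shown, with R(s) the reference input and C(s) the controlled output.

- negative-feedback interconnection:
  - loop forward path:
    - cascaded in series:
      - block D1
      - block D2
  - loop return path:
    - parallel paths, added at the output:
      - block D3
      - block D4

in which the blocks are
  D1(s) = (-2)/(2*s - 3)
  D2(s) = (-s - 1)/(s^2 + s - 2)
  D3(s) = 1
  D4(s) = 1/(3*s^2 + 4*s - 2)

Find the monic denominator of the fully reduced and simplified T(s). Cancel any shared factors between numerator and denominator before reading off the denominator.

[1] cascade D1, D2 -> (2*s + 2)/(2*s^3 - s^2 - 7*s + 6)
[2] sum the parallel branches D3, D4 -> (3*s^2 + 4*s - 1)/(3*s^2 + 4*s - 2)
[3] feedback reduction of (D1*D2), (D3+D4) -> (6*s^3 + 14*s^2 + 4*s - 4)/(6*s^5 + 5*s^4 - 23*s^3 + 6*s^2 + 44*s - 14)
T(s) is the step-3 result (common factors already cancelled). Leading coefficient of the denominator: 6. Divide through by 6 for the monic polynomial.

Final answer: s^5 + 5*s^4/6 - 23*s^3/6 + s^2 + 22*s/3 - 7/3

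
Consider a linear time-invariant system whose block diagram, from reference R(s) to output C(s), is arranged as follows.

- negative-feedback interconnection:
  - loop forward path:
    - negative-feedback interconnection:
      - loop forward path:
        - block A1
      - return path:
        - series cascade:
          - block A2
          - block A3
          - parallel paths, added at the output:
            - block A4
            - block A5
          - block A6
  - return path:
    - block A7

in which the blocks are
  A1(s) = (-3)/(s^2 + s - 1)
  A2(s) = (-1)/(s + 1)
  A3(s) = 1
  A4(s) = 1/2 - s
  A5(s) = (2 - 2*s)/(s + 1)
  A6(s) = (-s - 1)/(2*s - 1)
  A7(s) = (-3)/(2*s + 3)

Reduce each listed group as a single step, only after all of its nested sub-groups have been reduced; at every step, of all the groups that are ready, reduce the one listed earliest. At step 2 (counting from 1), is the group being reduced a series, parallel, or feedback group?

(1) reduce the parallel group A4, A5
(2) combine A2, A3, (A4+A5), A6 in series
(3) reduce the feedback loop with forward A1 and return (A2*A3*(A4+A5)*A6)
(4) collapse the loop ([A1/(1+A1*(A2*A3*(A4+A5)*A6))] forward, A7 return)
Step 2 collapses a series group.

Hence the answer: series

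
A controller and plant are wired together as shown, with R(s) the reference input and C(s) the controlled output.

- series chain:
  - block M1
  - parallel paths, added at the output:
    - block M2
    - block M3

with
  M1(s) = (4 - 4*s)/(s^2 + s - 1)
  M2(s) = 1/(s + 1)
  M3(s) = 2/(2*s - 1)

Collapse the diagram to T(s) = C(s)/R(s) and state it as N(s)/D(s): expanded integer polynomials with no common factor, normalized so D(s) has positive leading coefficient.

Answer: (-16*s^2 + 12*s + 4)/(2*s^4 + 3*s^3 - 2*s^2 - 2*s + 1)

Working:
Step 1: reduce the parallel group M2, M3, giving (4*s + 1)/(2*s^2 + s - 1)
Step 2: cascade M1, (M2+M3); the result is T(s) itself (integer coefficients, no common factor, positive leading denominator coefficient)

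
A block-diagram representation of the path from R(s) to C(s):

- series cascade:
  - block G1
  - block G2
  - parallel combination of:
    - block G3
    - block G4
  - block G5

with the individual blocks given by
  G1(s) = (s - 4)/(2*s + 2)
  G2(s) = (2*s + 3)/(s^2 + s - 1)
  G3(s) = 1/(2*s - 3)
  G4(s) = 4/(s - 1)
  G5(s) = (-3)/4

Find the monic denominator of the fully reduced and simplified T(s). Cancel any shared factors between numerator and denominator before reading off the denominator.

Reducing step by step:

Step 1 - sum the parallel branches G3, G4 = (9*s - 13)/(2*s^2 - 5*s + 3)
Step 2 - reduce the series chain G1, G2, (G3+G4), G5 = (-54*s^3 + 213*s^2 + 129*s - 468)/(16*s^5 - 8*s^4 - 56*s^3 + 32*s^2 + 40*s - 24)
That last expression is T(s), already simplified. Scaling its denominator by 1/16 (the reciprocal of the leading coefficient) yields the monic denominator.

Answer: s^5 - s^4/2 - 7*s^3/2 + 2*s^2 + 5*s/2 - 3/2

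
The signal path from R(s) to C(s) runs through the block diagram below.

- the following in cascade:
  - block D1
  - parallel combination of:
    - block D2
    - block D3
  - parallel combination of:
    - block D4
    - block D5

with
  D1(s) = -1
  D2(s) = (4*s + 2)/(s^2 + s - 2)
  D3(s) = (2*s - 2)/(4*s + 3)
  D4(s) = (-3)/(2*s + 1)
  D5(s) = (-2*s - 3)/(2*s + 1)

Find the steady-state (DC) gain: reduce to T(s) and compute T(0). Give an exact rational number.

[1] add D2, D3 (parallel); result (2*s^3 + 16*s^2 + 14*s + 10)/(4*s^3 + 7*s^2 - 5*s - 6)
[2] add D4, D5 (parallel); result (-2*s - 6)/(2*s + 1)
[3] cascade D1, (D2+D3), (D4+D5); result (4*s^4 + 44*s^3 + 124*s^2 + 104*s + 60)/(8*s^4 + 18*s^3 - 3*s^2 - 17*s - 6)
That last expression is T(s); at s = 0 only the constant terms survive, so T(0) = 60/(-6) = -10.

Hence the answer: -10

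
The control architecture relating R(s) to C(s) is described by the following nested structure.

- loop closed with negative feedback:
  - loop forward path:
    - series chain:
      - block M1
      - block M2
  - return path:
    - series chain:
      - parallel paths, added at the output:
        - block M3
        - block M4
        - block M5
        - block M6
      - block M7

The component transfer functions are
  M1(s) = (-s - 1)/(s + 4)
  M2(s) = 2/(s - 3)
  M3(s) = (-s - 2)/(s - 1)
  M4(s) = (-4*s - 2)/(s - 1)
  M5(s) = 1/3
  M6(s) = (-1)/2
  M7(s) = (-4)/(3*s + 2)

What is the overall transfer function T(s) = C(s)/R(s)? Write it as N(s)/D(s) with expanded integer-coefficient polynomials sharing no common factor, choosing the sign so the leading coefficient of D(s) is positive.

The answer is (-18*s^3 - 12*s^2 + 18*s + 12)/(9*s^4 + 6*s^3 - 241*s^2 - 186*s - 20).

Reasoning:
Step 1 - combine M1, M2 in series; result (-2*s - 2)/(s^2 + s - 12)
Step 2 - sum the parallel branches M3, M4, M5, M6; result (-31*s - 23)/(6*s - 6)
Step 3 - cascade (M3+M4+M5+M6), M7; result (62*s + 46)/(9*s^2 - 3*s - 6)
Step 4 - collapse the loop ((M1*M2) forward, ((M3+M4+M5+M6)*M7) return) - this is the overall T(s), already in the required normalized form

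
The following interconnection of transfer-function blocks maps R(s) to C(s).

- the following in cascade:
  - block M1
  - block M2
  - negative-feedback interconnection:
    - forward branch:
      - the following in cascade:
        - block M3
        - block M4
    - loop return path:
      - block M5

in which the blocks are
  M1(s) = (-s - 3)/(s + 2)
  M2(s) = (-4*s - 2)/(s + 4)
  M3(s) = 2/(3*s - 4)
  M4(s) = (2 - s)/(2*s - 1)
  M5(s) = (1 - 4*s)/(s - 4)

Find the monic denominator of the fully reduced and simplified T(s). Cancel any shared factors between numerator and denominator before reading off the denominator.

1. multiply M3, M4 (series), giving (4 - 2*s)/(6*s^2 - 11*s + 4)
2. feedback reduction of (M3*M4), M5, giving (-2*s^2 + 12*s - 16)/(6*s^3 - 27*s^2 + 30*s - 12)
3. combine M1, M2, [(M3*M4)/(1+(M3*M4)*M5)] in series, giving (-8*s^4 + 20*s^3 + 92*s^2 - 152*s - 96)/(6*s^5 + 9*s^4 - 84*s^3 - 48*s^2 + 168*s - 96)
That last expression is T(s), already simplified. Scaling its denominator by 1/6 (the reciprocal of the leading coefficient) yields the monic denominator.

Answer: s^5 + 3*s^4/2 - 14*s^3 - 8*s^2 + 28*s - 16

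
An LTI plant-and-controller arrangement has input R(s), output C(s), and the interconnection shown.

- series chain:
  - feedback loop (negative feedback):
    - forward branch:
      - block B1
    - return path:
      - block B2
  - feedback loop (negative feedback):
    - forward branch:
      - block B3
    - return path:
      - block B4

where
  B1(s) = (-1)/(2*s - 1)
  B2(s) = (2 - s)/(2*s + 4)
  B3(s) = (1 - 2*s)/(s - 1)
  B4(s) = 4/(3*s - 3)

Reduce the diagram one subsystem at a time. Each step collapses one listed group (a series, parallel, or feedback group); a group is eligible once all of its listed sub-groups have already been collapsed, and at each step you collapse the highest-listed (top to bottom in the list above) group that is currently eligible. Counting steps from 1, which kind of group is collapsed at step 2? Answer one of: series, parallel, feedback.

Step 1 - feedback reduction of B1, B2
Step 2 - feedback reduction of B3, B4
Step 3 - series reduction of [B1/(1+B1*B2)], [B3/(1+B3*B4)]
Step 2: feedback.

Therefore the answer is feedback.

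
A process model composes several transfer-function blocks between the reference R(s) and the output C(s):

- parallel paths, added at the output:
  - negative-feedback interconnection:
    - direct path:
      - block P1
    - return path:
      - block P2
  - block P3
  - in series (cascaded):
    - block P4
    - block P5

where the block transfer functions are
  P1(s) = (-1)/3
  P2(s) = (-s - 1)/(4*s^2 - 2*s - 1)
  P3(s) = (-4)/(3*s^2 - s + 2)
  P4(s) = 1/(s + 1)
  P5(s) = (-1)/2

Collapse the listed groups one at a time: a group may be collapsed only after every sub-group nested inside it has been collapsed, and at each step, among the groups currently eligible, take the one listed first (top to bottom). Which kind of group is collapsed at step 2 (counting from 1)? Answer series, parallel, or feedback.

The answer is series.

Reasoning:
[1] feedback reduction of P1, P2
[2] cascade P4, P5
[3] reduce the parallel group [P1/(1+P1*P2)], P3, (P4*P5)
The group at step 2 is a series group.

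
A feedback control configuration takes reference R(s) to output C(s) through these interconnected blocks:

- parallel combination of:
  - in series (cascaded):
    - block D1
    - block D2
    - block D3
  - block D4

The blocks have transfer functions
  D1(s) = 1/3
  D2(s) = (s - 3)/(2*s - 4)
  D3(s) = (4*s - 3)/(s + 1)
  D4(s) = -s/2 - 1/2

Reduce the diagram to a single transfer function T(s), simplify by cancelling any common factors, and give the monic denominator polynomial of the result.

(1) reduce the series chain D1, D2, D3 -> (4*s^2 - 15*s + 9)/(6*s^2 - 6*s - 12)
(2) combine (D1*D2*D3), D4 in parallel -> (-3*s^3 + 4*s^2 - 6*s + 15)/(6*s^2 - 6*s - 12)
The result of step 2 is T(s) in lowest terms. Its denominator has leading coefficient 6; dividing the denominator through by 6 makes it monic.

Hence the answer: s^2 - s - 2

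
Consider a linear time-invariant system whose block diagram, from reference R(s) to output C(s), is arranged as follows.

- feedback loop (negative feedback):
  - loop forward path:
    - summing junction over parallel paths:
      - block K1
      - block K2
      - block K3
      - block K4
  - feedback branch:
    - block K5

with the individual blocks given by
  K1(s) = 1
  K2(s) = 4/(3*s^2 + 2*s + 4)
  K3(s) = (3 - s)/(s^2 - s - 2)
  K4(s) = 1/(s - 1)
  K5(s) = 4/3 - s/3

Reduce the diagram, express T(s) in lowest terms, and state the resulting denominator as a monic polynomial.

Reducing step by step:

Step 1: reduce the parallel group K1, K2, K3, K4 gives (3*s^5 - 4*s^4 + 10*s^3 - 21*s^2 - 2*s - 4)/(3*s^5 - 4*s^4 - 3*s^3 - 4*s^2 + 8)
Step 2: collapse the loop ((K1+K2+K3+K4) forward, K5 return) gives (-9*s^5 + 12*s^4 - 30*s^3 + 63*s^2 + 6*s + 12)/(3*s^6 - 25*s^5 + 38*s^4 - 52*s^3 + 94*s^2 + 4*s - 8)
That last expression is T(s), already simplified. Scaling its denominator by 1/3 (the reciprocal of the leading coefficient) yields the monic denominator.

Answer: s^6 - 25*s^5/3 + 38*s^4/3 - 52*s^3/3 + 94*s^2/3 + 4*s/3 - 8/3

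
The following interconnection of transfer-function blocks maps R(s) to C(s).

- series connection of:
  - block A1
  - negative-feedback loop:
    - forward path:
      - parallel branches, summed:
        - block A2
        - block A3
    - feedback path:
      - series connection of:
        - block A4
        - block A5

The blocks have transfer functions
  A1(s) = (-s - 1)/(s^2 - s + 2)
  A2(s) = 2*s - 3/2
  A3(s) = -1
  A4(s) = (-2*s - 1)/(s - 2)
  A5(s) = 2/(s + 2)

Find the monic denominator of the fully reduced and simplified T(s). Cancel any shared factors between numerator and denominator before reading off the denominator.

The answer is s^4 - 13*s^3/7 + 19*s^2/7 - 11*s/7 - 2/7.

Reasoning:
(1) reduce the parallel group A2, A3; result 2*s - 5/2
(2) multiply A4, A5 (series); result (-4*s - 2)/(s^2 - 4)
(3) collapse the loop ((A2+A3) forward, (A4*A5) return); result (-4*s^3 + 5*s^2 + 16*s - 20)/(14*s^2 - 12*s - 2)
(4) reduce the series chain A1, [(A2+A3)/(1+(A2+A3)*(A4*A5))]; result (4*s^4 - s^3 - 21*s^2 + 4*s + 20)/(14*s^4 - 26*s^3 + 38*s^2 - 22*s - 4)
No further cancellation is possible in the step-4 result, so that is T(s). Its denominator becomes monic after dividing by the leading coefficient 14.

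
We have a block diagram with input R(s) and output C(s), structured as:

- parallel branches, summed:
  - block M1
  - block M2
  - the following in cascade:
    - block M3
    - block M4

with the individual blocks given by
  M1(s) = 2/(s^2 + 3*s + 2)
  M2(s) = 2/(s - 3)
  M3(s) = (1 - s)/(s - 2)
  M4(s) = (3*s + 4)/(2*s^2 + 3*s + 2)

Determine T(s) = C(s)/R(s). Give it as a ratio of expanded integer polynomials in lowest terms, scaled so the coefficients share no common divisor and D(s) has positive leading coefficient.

Answer: (s^5 + 13*s^4 + 5*s^3 - 13*s^2 - 46*s - 16)/(2*s^6 - s^5 - 18*s^4 - 9*s^3 + 34*s^2 + 52*s + 24)

Working:
Step 1: multiply M3, M4 (series): (-3*s^2 - s + 4)/(2*s^3 - s^2 - 4*s - 4)
Step 2: reduce the parallel group M1, M2, (M3*M4): this yields T(s), and no further normalization is needed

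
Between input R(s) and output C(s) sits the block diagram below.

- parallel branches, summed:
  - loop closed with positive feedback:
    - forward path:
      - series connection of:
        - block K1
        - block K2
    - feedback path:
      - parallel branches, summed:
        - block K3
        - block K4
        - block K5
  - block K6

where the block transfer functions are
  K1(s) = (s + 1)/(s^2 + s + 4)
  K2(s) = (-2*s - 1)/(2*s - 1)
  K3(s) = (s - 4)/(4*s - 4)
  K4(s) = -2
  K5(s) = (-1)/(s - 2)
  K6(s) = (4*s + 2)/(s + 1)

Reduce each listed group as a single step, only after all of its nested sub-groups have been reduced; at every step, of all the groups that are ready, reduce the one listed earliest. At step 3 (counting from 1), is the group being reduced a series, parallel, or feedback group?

The answer is feedback.

Reasoning:
[1] cascade K1, K2
[2] sum the parallel branches K3, K4, K5
[3] apply the feedback formula to (K1*K2), (K3+K4+K5)
[4] parallel reduction of [(K1*K2)/(1-(K1*K2)*(K3+K4+K5))], K6
Step 3 collapses a feedback group.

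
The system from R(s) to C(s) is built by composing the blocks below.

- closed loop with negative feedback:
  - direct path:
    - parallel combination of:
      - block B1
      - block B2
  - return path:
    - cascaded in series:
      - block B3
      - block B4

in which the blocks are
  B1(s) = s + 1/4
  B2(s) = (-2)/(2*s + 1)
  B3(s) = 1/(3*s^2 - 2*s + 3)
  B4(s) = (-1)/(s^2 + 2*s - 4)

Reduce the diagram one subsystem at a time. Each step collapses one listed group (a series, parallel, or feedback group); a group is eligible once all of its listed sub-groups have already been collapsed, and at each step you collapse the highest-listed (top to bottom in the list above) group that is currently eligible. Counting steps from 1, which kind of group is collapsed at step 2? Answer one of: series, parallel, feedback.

[1] combine B1, B2 in parallel
[2] combine B3, B4 in series
[3] feedback reduction of (B1+B2), (B3*B4)
Step 2 collapses a series group.

Final answer: series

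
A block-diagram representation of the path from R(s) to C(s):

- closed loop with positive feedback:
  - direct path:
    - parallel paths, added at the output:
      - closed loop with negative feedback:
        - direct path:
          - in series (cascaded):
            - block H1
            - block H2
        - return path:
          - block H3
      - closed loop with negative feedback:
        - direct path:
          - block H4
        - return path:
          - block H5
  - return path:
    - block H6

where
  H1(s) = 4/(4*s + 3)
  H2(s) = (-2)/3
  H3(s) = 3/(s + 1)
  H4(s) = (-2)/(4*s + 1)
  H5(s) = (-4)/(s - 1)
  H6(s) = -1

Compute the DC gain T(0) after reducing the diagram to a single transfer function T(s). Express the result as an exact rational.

(1) cascade H1, H2 = (-8)/(12*s + 9)
(2) collapse the loop ((H1*H2) forward, H3 return) = (-8*s - 8)/(12*s^2 + 21*s - 15)
(3) collapse the loop (H4 forward, H5 return) = (2 - 2*s)/(4*s^2 - 3*s + 7)
(4) combine [(H1*H2)/(1+(H1*H2)*H3)], [H4/(1+H4*H5)] in parallel = (-56*s^3 - 26*s^2 + 40*s - 86)/(48*s^4 + 48*s^3 - 39*s^2 + 192*s - 105)
(5) close the feedback loop around ([(H1*H2)/(1+(H1*H2)*H3)]+[H4/(1+H4*H5)]), H6 = (-56*s^3 - 26*s^2 + 40*s - 86)/(48*s^4 - 8*s^3 - 65*s^2 + 232*s - 191)
DC gain: substitute s = 0 into T(s) from step 5: T(0) = -86/(-191) = 86/191.

Hence the answer: 86/191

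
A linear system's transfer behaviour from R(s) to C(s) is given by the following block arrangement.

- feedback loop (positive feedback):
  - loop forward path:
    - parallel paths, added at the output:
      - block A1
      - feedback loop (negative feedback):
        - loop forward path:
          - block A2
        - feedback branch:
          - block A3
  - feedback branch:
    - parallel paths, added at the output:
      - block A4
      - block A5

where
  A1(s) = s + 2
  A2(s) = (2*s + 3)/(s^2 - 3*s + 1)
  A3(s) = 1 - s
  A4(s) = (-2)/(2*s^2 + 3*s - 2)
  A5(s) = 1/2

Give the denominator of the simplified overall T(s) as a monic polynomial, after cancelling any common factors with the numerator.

1. apply the feedback formula to A2, A3: (-2*s - 3)/(s^2 + 4*s - 4)
2. add A1, [A2/(1+A2*A3)] (parallel): (s^3 + 6*s^2 + 2*s - 11)/(s^2 + 4*s - 4)
3. add A4, A5 (parallel): (2*s^2 + 3*s - 6)/(4*s^2 + 6*s - 4)
4. collapse the loop ((A1+[A2/(1+A2*A3)]) forward, (A4+A5) return): (-4*s^5 - 30*s^4 - 40*s^3 + 56*s^2 + 74*s - 44)/(2*s^5 + 11*s^4 - 6*s^3 - 56*s^2 - 5*s + 50)
No further cancellation is possible in the step-4 result, so that is T(s). Its denominator becomes monic after dividing by the leading coefficient 2.

Answer: s^5 + 11*s^4/2 - 3*s^3 - 28*s^2 - 5*s/2 + 25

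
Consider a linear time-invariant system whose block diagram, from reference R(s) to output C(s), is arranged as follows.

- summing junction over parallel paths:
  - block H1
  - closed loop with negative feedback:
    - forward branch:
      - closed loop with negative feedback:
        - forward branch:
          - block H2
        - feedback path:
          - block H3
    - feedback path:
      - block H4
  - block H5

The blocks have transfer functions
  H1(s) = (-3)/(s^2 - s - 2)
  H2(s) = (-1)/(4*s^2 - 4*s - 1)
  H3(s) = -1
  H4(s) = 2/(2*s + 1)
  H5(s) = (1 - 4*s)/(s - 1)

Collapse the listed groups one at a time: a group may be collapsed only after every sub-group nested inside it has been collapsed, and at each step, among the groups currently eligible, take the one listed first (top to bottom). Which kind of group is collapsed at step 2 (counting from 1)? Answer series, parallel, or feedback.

Step 1: reduce the feedback loop with forward H2 and return H3
Step 2: collapse the loop ([H2/(1+H2*H3)] forward, H4 return)
Step 3: reduce the parallel group H1, [[H2/(1+H2*H3)]/(1+[H2/(1+H2*H3)]*H4)], H5
So the answer for step 2 is feedback.

Answer: feedback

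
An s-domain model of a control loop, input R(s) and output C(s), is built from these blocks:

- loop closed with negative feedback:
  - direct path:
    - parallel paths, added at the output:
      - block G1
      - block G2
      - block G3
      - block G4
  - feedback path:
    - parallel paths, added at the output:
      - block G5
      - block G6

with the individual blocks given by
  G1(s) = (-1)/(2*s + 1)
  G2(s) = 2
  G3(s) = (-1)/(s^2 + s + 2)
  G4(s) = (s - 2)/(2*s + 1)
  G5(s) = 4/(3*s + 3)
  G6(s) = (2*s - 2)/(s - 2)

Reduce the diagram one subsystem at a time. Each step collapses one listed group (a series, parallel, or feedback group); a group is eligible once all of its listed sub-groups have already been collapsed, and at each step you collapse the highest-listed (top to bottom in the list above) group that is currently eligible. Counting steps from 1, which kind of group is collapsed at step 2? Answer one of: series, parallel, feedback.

The answer is parallel.

Reasoning:
[1] add G1, G2, G3, G4 (parallel)
[2] combine G5, G6 in parallel
[3] collapse the loop ((G1+G2+G3+G4) forward, (G5+G6) return)
The group at step 2 is a parallel group.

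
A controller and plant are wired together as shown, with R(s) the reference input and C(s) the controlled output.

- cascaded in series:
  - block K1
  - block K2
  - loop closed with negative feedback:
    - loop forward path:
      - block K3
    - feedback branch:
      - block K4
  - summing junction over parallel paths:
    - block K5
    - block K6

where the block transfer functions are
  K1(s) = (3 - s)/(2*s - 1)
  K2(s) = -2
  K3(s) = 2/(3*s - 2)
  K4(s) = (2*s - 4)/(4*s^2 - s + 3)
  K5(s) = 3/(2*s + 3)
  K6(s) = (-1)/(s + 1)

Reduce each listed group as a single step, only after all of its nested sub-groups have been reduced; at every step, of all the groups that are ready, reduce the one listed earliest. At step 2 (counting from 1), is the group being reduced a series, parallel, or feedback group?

Answer: parallel

Working:
Step 1 - collapse the loop (K3 forward, K4 return)
Step 2 - sum the parallel branches K5, K6
Step 3 - cascade K1, K2, [K3/(1+K3*K4)], (K5+K6)
Step 2: parallel.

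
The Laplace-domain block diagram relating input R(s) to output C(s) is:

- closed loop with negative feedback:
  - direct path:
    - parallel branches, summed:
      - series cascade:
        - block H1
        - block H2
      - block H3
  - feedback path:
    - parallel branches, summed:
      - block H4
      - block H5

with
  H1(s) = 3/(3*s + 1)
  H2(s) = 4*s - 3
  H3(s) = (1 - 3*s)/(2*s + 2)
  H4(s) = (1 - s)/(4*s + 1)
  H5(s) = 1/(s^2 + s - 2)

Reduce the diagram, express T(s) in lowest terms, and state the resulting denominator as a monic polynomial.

The answer is s^5 + 56*s^4/9 + 128*s^3/9 - 31*s^2/9 - 155*s/9 + 13/9.

Reasoning:
1. combine H1, H2 in series = (12*s - 9)/(3*s + 1)
2. reduce the parallel group (H1*H2), H3 = (15*s^2 + 6*s - 17)/(6*s^2 + 8*s + 2)
3. add H4, H5 (parallel) = (-s^3 + 7*s - 1)/(4*s^3 + 5*s^2 - 7*s - 2)
4. reduce the feedback loop with forward ((H1*H2)+H3) and return (H4+H5) = (60*s^5 + 99*s^4 - 143*s^3 - 157*s^2 + 107*s + 34)/(9*s^5 + 56*s^4 + 128*s^3 - 31*s^2 - 155*s + 13)
Step 4 gives the fully reduced T(s), with no common factor left to cancel. The denominator's leading coefficient is 9, so divide each of its coefficients by 9 to get the monic form.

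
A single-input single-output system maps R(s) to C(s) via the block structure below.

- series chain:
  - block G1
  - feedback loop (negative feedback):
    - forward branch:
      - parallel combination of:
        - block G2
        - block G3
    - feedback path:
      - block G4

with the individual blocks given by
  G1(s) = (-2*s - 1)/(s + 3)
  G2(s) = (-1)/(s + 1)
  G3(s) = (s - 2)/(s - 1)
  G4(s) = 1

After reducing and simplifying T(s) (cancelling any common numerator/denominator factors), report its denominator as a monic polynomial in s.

First reduce the diagram to T(s).

Step 1 - reduce the parallel group G2, G3 -> (s^2 - 2*s - 1)/(s^2 - 1)
Step 2 - reduce the feedback loop with forward (G2+G3) and return G4 -> (s^2 - 2*s - 1)/(2*s^2 - 2*s - 2)
Step 3 - series reduction of G1, [(G2+G3)/(1+(G2+G3)*G4)] -> (-2*s^3 + 3*s^2 + 4*s + 1)/(2*s^3 + 4*s^2 - 8*s - 6)
The result of step 3 is T(s) in lowest terms. Its denominator has leading coefficient 2; dividing the denominator through by 2 makes it monic.

Answer: s^3 + 2*s^2 - 4*s - 3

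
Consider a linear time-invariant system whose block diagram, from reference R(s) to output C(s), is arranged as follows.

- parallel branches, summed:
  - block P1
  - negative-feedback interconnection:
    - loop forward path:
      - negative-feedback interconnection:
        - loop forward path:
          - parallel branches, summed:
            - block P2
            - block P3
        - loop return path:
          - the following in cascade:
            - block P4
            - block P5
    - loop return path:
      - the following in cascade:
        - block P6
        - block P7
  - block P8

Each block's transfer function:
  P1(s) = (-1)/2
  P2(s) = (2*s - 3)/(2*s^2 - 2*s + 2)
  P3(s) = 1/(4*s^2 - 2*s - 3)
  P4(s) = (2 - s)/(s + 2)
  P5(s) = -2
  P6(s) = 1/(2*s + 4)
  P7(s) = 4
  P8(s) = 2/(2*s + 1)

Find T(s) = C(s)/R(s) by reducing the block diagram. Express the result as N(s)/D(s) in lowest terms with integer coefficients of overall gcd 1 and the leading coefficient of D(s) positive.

First reduce the diagram to T(s).

(1) reduce the parallel group P2, P3 gives (8*s^3 - 14*s^2 - 2*s + 11)/(8*s^4 - 12*s^3 + 6*s^2 + 2*s - 6)
(2) cascade P4, P5 gives (2*s - 4)/(s + 2)
(3) reduce the feedback loop with forward (P2+P3) and return (P4*P5) gives (8*s^4 + 2*s^3 - 30*s^2 + 7*s + 22)/(8*s^5 + 20*s^4 - 78*s^3 + 66*s^2 + 28*s - 56)
(4) reduce the series chain P6, P7 gives 2/(s + 2)
(5) feedback reduction of [(P2+P3)/(1+(P2+P3)*(P4*P5))], (P6*P7) gives (8*s^4 + 2*s^3 - 30*s^2 + 7*s + 22)/(8*s^5 + 20*s^4 - 62*s^3 + 38*s^2 + 24*s - 34)
(6) parallel reduction of P1, [[(P2+P3)/(1+(P2+P3)*(P4*P5))]/(1+[(P2+P3)/(1+(P2+P3)*(P4*P5))]*(P6*P7))], P8: this yields T(s), and no further normalization is needed

Answer: (-8*s^6 + 8*s^5 + 104*s^4 - 189*s^3 + 17*s^2 + 121*s - 29)/(16*s^6 + 48*s^5 - 104*s^4 + 14*s^3 + 86*s^2 - 44*s - 34)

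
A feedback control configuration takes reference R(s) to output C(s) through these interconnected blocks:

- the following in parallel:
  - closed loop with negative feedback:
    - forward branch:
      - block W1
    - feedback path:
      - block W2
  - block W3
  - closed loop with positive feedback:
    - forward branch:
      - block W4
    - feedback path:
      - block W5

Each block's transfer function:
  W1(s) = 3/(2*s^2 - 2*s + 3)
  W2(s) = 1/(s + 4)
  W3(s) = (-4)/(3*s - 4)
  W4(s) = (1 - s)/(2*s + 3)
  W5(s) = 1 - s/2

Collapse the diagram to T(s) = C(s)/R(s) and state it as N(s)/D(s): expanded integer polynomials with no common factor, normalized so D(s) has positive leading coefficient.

(1) apply the feedback formula to W1, W2: (3*s + 12)/(2*s^3 + 6*s^2 - 5*s + 15)
(2) feedback reduction of W4, W5: (2*s - 2)/(s^2 - 7*s - 4)
(3) sum the parallel branches [W1/(1+W1*W2)], W3, [W4/(1-W4*W5)], which is the overall transfer function T(s) = C(s)/R(s) in lowest terms

Answer: (4*s^5 + 49*s^4 + 83*s^3 - 148*s^2 + 330*s + 552)/(6*s^6 - 32*s^5 - 133*s^4 + 298*s^3 - 359*s^2 + 160*s + 240)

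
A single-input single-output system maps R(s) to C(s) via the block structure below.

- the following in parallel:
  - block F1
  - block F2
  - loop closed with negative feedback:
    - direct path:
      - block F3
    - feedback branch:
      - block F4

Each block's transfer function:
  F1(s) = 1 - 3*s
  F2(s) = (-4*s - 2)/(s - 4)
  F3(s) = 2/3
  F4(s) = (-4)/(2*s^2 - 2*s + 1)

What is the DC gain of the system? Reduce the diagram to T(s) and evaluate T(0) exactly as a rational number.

Answer: 11/10

Working:
Step 1 - collapse the loop (F3 forward, F4 return); result (4*s^2 - 4*s + 2)/(6*s^2 - 6*s - 5)
Step 2 - sum the parallel branches F1, F2, [F3/(1+F3*F4)]; result (-18*s^4 + 76*s^3 - 95*s^2 + 9*s + 22)/(6*s^3 - 30*s^2 + 19*s + 20)
Step 2 gives the overall T(s). Then T(0) = 22/20 = 11/10.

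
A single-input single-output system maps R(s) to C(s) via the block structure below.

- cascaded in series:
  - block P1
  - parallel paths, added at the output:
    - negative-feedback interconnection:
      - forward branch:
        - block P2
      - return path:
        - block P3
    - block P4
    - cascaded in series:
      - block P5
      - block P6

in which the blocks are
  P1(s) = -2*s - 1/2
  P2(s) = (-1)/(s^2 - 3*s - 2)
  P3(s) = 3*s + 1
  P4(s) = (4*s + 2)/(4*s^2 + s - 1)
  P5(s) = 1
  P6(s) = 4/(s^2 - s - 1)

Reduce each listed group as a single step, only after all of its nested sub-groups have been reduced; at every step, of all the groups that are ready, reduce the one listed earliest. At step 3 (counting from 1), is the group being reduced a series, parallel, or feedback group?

Answer: parallel

Working:
1. reduce the feedback loop with forward P2 and return P3
2. reduce the series chain P5, P6
3. parallel reduction of [P2/(1+P2*P3)], P4, (P5*P6)
4. combine P1, ([P2/(1+P2*P3)]+P4+(P5*P6)) in series
The group at step 3 is a parallel group.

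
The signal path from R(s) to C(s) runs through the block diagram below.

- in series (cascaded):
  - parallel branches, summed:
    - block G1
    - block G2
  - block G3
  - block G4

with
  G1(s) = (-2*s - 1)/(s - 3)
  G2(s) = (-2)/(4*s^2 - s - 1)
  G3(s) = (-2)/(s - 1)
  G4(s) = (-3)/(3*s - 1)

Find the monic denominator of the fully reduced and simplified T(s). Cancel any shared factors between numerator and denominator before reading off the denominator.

Answer: s^5 - 55*s^4/12 + 31*s^3/6 - s^2 - 5*s/6 + 1/4

Working:
Step 1 - sum the parallel branches G1, G2; result (-8*s^3 - 2*s^2 + s + 7)/(4*s^3 - 13*s^2 + 2*s + 3)
Step 2 - series reduction of (G1+G2), G3, G4; result (-48*s^3 - 12*s^2 + 6*s + 42)/(12*s^5 - 55*s^4 + 62*s^3 - 12*s^2 - 10*s + 3)
The result of step 2 is T(s) in lowest terms. Its denominator has leading coefficient 12; dividing the denominator through by 12 makes it monic.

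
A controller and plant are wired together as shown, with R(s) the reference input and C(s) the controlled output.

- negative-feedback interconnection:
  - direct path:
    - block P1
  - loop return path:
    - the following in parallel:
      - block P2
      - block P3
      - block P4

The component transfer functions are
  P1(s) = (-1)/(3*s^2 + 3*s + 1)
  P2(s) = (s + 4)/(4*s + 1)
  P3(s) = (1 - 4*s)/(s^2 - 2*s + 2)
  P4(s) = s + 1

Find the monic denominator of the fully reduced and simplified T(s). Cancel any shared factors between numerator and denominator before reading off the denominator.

Answer: s^5 - 13*s^4/12 + s^3/4 + 8*s^2/3 + 5*s/6 - 3/4

Working:
Step 1 - combine P2, P3, P4 in parallel; result (4*s^4 - 2*s^3 - 15*s^2 + 2*s + 11)/(4*s^3 - 7*s^2 + 6*s + 2)
Step 2 - feedback reduction of P1, (P2+P3+P4); result (-4*s^3 + 7*s^2 - 6*s - 2)/(12*s^5 - 13*s^4 + 3*s^3 + 32*s^2 + 10*s - 9)
T(s) is the step-2 result (common factors already cancelled). Leading coefficient of the denominator: 12. Divide through by 12 for the monic polynomial.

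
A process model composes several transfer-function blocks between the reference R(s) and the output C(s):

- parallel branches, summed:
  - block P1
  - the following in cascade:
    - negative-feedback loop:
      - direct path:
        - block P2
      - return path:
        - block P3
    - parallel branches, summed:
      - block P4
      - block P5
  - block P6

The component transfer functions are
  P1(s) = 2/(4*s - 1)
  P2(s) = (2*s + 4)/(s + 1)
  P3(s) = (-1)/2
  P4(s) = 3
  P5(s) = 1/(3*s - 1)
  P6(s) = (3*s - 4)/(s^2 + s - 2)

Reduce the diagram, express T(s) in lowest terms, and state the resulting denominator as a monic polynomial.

Step 1. feedback reduction of P2, P3, giving -2*s - 4
Step 2. add P4, P5 (parallel), giving (9*s - 2)/(3*s - 1)
Step 3. series reduction of [P2/(1+P2*P3)], (P4+P5), giving (-18*s^2 - 32*s + 8)/(3*s - 1)
Step 4. add P1, ([P2/(1+P2*P3)]*(P4+P5)), P6 (parallel), giving (-72*s^5 - 182*s^4 + 140*s^3 + 211*s^2 - 119*s + 16)/(12*s^4 + 5*s^3 - 30*s^2 + 15*s - 2)
That last expression is T(s), already simplified. Scaling its denominator by 1/12 (the reciprocal of the leading coefficient) yields the monic denominator.

Hence the answer: s^4 + 5*s^3/12 - 5*s^2/2 + 5*s/4 - 1/6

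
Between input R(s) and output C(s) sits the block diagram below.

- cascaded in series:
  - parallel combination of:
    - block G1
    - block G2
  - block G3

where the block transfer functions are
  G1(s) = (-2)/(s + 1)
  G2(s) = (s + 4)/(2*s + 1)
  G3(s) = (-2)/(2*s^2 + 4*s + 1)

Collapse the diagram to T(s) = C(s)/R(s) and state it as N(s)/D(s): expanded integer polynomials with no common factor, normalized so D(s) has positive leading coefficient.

The answer is (-2*s^2 - 2*s - 4)/(4*s^4 + 14*s^3 + 16*s^2 + 7*s + 1).

Reasoning:
Step 1: reduce the parallel group G1, G2; result (s^2 + s + 2)/(2*s^2 + 3*s + 1)
Step 2: combine (G1+G2), G3 in series, which is the overall transfer function T(s) = C(s)/R(s) in lowest terms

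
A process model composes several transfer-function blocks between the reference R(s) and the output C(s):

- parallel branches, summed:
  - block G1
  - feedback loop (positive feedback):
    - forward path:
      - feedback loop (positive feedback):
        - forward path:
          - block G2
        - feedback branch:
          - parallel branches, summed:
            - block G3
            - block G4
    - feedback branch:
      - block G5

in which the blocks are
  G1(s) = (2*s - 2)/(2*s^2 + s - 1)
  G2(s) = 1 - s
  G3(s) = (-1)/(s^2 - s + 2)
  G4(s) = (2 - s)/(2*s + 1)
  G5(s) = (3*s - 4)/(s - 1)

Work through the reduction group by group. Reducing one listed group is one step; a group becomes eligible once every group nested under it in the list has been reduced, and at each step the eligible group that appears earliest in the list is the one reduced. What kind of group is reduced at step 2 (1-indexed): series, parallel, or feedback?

(1) reduce the parallel group G3, G4
(2) feedback reduction of G2, (G3+G4)
(3) reduce the feedback loop with forward [G2/(1-G2*(G3+G4))] and return G5
(4) sum the parallel branches G1, [[G2/(1-G2*(G3+G4))]/(1-[G2/(1-G2*(G3+G4))]*G5)]
At step 2 the group reduced is feedback.

Therefore the answer is feedback.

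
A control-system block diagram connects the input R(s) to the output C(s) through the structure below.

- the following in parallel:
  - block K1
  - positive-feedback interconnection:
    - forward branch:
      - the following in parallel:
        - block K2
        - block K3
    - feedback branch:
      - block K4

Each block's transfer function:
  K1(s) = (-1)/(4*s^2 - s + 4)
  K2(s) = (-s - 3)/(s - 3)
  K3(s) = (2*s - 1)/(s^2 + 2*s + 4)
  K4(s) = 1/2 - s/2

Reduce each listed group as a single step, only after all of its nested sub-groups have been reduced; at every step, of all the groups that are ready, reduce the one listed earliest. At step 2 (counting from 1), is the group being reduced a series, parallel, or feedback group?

The answer is feedback.

Reasoning:
Step 1. combine K2, K3 in parallel
Step 2. apply the feedback formula to (K2+K3), K4
Step 3. add K1, [(K2+K3)/(1-(K2+K3)*K4)] (parallel)
The group at step 2 is a feedback group.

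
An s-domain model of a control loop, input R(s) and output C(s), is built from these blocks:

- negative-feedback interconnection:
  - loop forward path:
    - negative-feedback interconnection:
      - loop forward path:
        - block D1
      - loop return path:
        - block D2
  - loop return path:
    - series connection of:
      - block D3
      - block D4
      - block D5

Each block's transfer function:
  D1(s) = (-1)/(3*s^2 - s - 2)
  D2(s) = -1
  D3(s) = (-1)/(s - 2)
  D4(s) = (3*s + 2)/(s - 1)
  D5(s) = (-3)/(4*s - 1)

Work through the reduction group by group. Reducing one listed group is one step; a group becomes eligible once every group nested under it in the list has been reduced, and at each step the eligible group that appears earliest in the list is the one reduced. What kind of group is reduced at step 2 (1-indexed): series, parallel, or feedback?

(1) close the feedback loop around D1, D2
(2) cascade D3, D4, D5
(3) feedback reduction of [D1/(1+D1*D2)], (D3*D4*D5)
So the answer for step 2 is series.

Therefore the answer is series.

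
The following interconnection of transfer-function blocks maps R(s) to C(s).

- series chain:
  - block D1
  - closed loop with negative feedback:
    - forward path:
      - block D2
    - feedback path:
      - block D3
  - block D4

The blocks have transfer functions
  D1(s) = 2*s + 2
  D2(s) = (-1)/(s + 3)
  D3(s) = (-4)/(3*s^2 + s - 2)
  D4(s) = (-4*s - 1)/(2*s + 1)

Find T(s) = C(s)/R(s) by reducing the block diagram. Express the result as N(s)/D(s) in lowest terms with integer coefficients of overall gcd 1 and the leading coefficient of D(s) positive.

Step 1: collapse the loop (D2 forward, D3 return) = (-3*s^2 - s + 2)/(3*s^3 + 10*s^2 + s - 2)
Step 2: multiply D1, [D2/(1+D2*D3)], D4 (series): this yields T(s), and no further normalization is needed

Answer: (24*s^4 + 38*s^3 - 18*s - 4)/(6*s^4 + 23*s^3 + 12*s^2 - 3*s - 2)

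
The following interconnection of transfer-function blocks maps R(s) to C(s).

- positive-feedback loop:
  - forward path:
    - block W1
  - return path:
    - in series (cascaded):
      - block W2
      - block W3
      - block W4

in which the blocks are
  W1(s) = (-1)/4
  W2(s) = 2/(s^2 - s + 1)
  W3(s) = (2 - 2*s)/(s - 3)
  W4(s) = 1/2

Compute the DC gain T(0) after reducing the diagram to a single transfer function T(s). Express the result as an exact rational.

[1] cascade W2, W3, W4, giving (2 - 2*s)/(s^3 - 4*s^2 + 4*s - 3)
[2] apply the feedback formula to W1, (W2*W3*W4), giving (-s^3 + 4*s^2 - 4*s + 3)/(4*s^3 - 16*s^2 + 14*s - 10)
Evaluating the step-2 result (the overall T(s)) at s = 0 gives T(0) = 3/(-10) = -3/10.

Hence the answer: -3/10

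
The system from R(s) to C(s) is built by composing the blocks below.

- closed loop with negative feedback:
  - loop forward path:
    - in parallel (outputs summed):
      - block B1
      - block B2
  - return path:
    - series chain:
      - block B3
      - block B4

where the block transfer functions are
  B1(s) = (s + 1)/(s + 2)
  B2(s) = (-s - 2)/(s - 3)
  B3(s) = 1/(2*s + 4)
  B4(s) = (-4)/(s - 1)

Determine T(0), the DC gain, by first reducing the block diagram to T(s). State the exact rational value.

Step 1 - combine B1, B2 in parallel gives (-6*s - 7)/(s^2 - s - 6)
Step 2 - multiply B3, B4 (series) gives (-2)/(s^2 + s - 2)
Step 3 - reduce the feedback loop with forward (B1+B2) and return (B3*B4) gives (-6*s^3 - 13*s^2 + 5*s + 14)/(s^4 - 9*s^2 + 8*s + 26)
Step 3 gives the overall T(s). Then T(0) = 14/26 = 7/13.

Hence the answer: 7/13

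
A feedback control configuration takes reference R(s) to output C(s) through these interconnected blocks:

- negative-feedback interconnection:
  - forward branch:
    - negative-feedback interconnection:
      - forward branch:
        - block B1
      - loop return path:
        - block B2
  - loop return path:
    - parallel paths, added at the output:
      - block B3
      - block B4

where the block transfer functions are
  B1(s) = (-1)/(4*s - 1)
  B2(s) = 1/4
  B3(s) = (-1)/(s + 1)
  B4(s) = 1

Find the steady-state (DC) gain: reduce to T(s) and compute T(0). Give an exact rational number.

The answer is 4/5.

Reasoning:
[1] close the feedback loop around B1, B2 = (-4)/(16*s - 5)
[2] parallel reduction of B3, B4 = s/(s + 1)
[3] apply the feedback formula to [B1/(1+B1*B2)], (B3+B4) = (-4*s - 4)/(16*s^2 + 7*s - 5)
The step-3 result is T(s). Setting s = 0: T(0) = -4/(-5) = 4/5.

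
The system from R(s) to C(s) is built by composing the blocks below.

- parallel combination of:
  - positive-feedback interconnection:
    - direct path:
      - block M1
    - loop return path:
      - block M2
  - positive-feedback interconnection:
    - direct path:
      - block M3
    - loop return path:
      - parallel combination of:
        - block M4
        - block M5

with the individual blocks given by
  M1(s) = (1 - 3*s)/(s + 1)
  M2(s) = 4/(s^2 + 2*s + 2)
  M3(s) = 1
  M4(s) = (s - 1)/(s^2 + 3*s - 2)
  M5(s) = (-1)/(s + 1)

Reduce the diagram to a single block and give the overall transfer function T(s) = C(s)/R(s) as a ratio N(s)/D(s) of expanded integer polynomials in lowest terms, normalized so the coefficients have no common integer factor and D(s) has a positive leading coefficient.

Step 1: reduce the feedback loop with forward M1 and return M2: (-3*s^3 - 5*s^2 - 4*s + 2)/(s^3 + 3*s^2 + 16*s - 2)
Step 2: parallel reduction of M4, M5: (1 - 3*s)/(s^3 + 4*s^2 + s - 2)
Step 3: reduce the feedback loop with forward M3 and return (M4+M5): (s^3 + 4*s^2 + s - 2)/(s^3 + 4*s^2 + 4*s - 3)
Step 4: reduce the parallel group [M1/(1-M1*M2)], [M3/(1-M3*(M4+M5))]: this yields T(s), and no further normalization is needed

Hence the answer: (-2*s^6 - 10*s^5 - 7*s^4 + 38*s^3 + 9*s^2 - 14*s - 2)/(s^6 + 7*s^5 + 32*s^4 + 71*s^3 + 47*s^2 - 56*s + 6)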